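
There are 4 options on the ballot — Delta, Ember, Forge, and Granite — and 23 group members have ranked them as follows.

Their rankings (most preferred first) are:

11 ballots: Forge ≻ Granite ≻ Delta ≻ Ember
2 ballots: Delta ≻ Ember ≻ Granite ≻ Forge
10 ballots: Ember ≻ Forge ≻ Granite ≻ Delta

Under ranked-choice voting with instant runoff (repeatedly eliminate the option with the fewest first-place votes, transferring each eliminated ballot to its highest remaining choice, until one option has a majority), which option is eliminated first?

Round 1: Forge 11, Ember 10, Delta 2, Granite 0. Granite has the fewest and is eliminated.
Round 2: Forge 11, Ember 10, Delta 2. Delta has the fewest and is eliminated.
Round 3: Ember 12, Forge 11. Ember has a majority.

Granite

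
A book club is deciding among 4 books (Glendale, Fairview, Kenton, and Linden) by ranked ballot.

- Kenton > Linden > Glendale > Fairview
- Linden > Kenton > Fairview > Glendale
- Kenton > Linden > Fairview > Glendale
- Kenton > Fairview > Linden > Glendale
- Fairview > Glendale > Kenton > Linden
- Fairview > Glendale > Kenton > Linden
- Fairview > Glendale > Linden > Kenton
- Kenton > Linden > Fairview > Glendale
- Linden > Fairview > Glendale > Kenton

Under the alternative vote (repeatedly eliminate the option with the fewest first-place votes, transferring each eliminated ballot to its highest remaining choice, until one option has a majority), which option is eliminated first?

Glendale

Round 1: Kenton 4, Fairview 3, Linden 2, Glendale 0. Glendale has the fewest and is eliminated.
Round 2: Kenton 4, Fairview 3, Linden 2. Linden has the fewest and is eliminated.
Round 3: Kenton 5, Fairview 4. Kenton has a majority.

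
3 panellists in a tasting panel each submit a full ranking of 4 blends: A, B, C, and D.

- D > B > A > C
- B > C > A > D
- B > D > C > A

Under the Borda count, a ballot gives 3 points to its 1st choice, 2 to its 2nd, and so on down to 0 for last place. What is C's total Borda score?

3

Borda scores:
  A: 1 + 1 + 0 = 2
  B: 2 + 3 + 3 = 8
  C: 0 + 2 + 1 = 3
  D: 3 + 0 + 2 = 5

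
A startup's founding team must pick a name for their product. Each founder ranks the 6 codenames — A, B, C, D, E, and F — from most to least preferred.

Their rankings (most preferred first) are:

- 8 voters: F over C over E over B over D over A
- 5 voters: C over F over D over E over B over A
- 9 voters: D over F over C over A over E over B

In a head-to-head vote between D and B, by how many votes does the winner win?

6

Ballots ranking D above B: 5+9 = 14.
Ballots ranking B above D: 8.
D wins 14–8, a margin of 6.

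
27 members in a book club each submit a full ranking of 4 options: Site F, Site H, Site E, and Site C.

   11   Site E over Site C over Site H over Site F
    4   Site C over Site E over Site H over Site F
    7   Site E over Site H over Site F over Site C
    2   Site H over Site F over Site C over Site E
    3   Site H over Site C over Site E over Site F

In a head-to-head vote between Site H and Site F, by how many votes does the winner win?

27

Ballots ranking Site H above Site F: 11+4+7+2+3 = 27.
Ballots ranking Site F above Site H: 0.
Site H wins 27–0, a margin of 27.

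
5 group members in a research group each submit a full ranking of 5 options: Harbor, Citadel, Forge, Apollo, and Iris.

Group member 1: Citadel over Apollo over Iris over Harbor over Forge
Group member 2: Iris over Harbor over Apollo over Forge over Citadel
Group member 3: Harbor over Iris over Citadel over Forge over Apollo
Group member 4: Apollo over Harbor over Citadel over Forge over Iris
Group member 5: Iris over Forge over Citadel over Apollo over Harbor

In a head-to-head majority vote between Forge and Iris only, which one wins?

Iris

Ballots ranking Forge above Iris: 1.
Ballots ranking Iris above Forge: 4.
Iris wins the head-to-head, 4–1.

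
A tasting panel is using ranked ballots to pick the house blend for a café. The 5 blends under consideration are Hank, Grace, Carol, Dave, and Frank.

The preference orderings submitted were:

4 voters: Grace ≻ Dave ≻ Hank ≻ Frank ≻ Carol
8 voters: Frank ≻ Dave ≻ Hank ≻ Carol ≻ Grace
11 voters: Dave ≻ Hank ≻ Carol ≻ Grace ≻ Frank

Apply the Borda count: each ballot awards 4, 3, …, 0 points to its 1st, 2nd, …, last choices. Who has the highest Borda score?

Dave

Borda scores:
  Hank: 4·2 + 8·2 + 11·3 = 57
  Grace: 4·4 + 8·0 + 11·1 = 27
  Carol: 4·0 + 8·1 + 11·2 = 30
  Dave: 4·3 + 8·3 + 11·4 = 80
  Frank: 4·1 + 8·4 + 11·0 = 36
Dave has the highest total.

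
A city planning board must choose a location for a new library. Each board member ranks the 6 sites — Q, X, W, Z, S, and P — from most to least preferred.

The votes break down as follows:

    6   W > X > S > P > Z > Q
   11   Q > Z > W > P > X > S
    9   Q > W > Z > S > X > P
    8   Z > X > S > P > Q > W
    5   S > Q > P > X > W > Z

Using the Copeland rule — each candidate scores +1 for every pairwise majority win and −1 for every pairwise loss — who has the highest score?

Pairwise results:
  Q vs X: Q wins 25–14.
  Q vs W: Q wins 33–6.
  Q vs Z: Q wins 25–14.
  Q vs S: Q wins 20–19.
  Q vs P: Q wins 25–14.
  X vs W: W wins 26–13.
  X vs Z: Z wins 28–11.
  X vs S: X wins 25–14.
  X vs P: X wins 23–16.
  W vs Z: W wins 20–19.
  W vs S: W wins 26–13.
  W vs P: W wins 26–13.
  Z vs S: Z wins 28–11.
  Z vs P: Z wins 28–11.
  S vs P: S wins 28–11.
Copeland scores (wins − losses):
  Q: 5 − 0 = 5
  X: 2 − 3 = -1
  W: 4 − 1 = 3
  Z: 3 − 2 = 1
  S: 1 − 4 = -3
  P: 0 − 5 = -5
Q has the best Copeland score.

Q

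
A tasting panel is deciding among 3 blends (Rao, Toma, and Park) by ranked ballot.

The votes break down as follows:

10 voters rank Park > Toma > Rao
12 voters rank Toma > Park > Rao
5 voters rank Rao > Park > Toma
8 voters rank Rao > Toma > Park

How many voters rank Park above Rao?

22

Ballots ranking Park above Rao: 10+12 = 22.
Ballots ranking Rao above Park: 5+8 = 13.
So 22 of 35 voters prefer Park to Rao.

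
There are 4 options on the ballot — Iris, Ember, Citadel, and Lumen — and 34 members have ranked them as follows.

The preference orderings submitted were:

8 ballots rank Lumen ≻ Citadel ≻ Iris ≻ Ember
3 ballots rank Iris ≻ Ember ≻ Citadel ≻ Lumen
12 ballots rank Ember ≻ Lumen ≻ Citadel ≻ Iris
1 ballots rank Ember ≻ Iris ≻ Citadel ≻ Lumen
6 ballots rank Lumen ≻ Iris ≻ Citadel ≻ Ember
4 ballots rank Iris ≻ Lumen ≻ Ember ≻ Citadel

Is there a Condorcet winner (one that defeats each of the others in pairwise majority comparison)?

Head-to-head results (34 voters total):
Iris vs Ember: Iris wins 21–13.
Iris vs Citadel: Citadel wins 20–14.
Iris vs Lumen: Lumen wins 26–8.
Ember vs Citadel: Ember wins 20–14.
Ember vs Lumen: Lumen wins 18–16.
Citadel vs Lumen: Lumen wins 30–4.
Lumen beats each rival — Iris (26–8), Ember (18–16), Citadel (30–4) — so Lumen is the Condorcet winner.

Yes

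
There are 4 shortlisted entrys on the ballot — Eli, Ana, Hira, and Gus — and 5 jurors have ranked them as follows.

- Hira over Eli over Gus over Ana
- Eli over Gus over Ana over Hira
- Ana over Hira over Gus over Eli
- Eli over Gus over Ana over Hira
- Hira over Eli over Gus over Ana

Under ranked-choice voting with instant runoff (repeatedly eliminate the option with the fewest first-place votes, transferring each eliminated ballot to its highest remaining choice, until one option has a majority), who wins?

Hira

Round 1: Eli 2, Hira 2, Ana 1, Gus 0. Gus has the fewest and is eliminated.
Round 2: Eli 2, Hira 2, Ana 1. Ana has the fewest and is eliminated.
Round 3: Hira 3, Eli 2. Hira has a majority.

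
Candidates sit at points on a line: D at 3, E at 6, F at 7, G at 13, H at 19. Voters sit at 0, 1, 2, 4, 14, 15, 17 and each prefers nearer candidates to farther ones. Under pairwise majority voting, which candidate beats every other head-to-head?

D

With single-peaked preferences on a line, the Condorcet winner is the candidate closest to the median voter.
The median voter (position 4) is closest to D at 3.
Check: D vs H — voters closer to D: 4 of 7.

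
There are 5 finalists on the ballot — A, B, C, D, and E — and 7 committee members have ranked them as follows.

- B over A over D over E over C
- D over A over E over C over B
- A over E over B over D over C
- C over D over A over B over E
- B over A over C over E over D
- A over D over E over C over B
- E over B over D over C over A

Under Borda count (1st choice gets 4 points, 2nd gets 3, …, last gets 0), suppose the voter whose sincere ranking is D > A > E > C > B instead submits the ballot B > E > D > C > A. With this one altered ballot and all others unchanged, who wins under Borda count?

B

Borda totals with the altered ballot: A 16, B 18, C 9, D 13, E 14.
The switch changes the winner from A to B.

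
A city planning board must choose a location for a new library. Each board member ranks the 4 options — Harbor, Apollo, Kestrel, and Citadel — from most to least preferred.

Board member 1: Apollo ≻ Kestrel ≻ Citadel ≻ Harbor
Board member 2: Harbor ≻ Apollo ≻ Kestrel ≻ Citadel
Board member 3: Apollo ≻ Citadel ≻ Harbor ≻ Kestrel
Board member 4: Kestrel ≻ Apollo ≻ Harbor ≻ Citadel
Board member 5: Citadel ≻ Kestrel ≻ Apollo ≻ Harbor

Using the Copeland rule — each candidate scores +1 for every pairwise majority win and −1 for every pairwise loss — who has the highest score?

Pairwise results:
  Harbor vs Apollo: Apollo wins 4–1.
  Harbor vs Kestrel: Kestrel wins 3–2.
  Harbor vs Citadel: Citadel wins 3–2.
  Apollo vs Kestrel: Apollo wins 3–2.
  Apollo vs Citadel: Apollo wins 4–1.
  Kestrel vs Citadel: Kestrel wins 3–2.
Copeland scores (wins − losses):
  Harbor: 0 − 3 = -3
  Apollo: 3 − 0 = 3
  Kestrel: 2 − 1 = 1
  Citadel: 1 − 2 = -1
Apollo has the best Copeland score.

Apollo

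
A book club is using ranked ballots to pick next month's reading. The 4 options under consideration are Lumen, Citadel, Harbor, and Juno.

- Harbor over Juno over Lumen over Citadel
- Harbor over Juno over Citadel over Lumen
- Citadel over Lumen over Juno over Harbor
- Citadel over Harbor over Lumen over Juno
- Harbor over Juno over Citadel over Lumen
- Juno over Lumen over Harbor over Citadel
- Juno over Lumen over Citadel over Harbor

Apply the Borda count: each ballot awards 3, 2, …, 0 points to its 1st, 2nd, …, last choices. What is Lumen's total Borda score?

8

Borda scores:
  Lumen: 1 + 0 + 2 + 1 + 0 + 2 + 2 = 8
  Citadel: 0 + 1 + 3 + 3 + 1 + 0 + 1 = 9
  Harbor: 3 + 3 + 0 + 2 + 3 + 1 + 0 = 12
  Juno: 2 + 2 + 1 + 0 + 2 + 3 + 3 = 13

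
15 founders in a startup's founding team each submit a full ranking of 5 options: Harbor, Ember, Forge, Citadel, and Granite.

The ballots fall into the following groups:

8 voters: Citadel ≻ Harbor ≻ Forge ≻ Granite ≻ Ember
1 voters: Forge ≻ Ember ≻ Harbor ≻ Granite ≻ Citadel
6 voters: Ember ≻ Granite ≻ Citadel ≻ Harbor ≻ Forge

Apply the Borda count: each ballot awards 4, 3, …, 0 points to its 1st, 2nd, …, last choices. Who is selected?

Borda scores:
  Harbor: 8·3 + 2 + 6·1 = 32
  Ember: 8·0 + 3 + 6·4 = 27
  Forge: 8·2 + 4 + 6·0 = 20
  Citadel: 8·4 + 0 + 6·2 = 44
  Granite: 8·1 + 1 + 6·3 = 27
Citadel has the highest total.

Citadel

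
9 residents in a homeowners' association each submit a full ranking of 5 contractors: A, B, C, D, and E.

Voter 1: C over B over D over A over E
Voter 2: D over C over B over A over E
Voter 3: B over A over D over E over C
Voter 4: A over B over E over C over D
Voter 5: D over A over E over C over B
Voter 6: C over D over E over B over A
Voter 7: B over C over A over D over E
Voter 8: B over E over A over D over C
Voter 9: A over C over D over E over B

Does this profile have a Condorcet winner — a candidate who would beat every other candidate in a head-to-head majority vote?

No

Head-to-head results (9 voters total):
A vs B: B wins 6–3.
A vs C: A wins 5–4.
A vs D: A wins 5–4.
A vs E: A wins 7–2.
B vs C: C wins 5–4.
B vs D: B wins 5–4.
B vs E: B wins 6–3.
C vs D: C wins 5–4.
C vs E: C wins 5–4.
D vs E: D wins 7–2.
No candidate beats all others: A beats C beats B beats A, a majority cycle.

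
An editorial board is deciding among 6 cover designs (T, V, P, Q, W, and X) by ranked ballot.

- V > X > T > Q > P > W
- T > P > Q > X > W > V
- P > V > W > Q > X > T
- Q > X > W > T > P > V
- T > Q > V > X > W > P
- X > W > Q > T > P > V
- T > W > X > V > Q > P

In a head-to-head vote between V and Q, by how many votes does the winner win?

1

Ballots ranking V above Q: 3.
Ballots ranking Q above V: 4.
Q wins 4–3, a margin of 1.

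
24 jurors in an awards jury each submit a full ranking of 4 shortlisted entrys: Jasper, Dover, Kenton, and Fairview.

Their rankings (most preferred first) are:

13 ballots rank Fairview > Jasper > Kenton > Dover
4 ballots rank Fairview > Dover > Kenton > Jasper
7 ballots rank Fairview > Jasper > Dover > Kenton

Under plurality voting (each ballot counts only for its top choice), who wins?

Fairview

First-place vote totals:
  Jasper: 0
  Dover: 0
  Kenton: 0
  Fairview: 24
Fairview has the most first-place votes.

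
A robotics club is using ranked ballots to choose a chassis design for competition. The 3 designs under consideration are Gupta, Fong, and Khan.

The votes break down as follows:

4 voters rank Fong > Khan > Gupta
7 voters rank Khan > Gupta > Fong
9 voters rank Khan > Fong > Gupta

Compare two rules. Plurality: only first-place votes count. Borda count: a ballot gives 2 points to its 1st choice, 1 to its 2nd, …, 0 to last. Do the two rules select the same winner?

Plurality first-place counts: Gupta 0, Fong 4, Khan 16 → Khan.
Borda totals: Gupta 7, Fong 17, Khan 36 → Khan.
The two rules agree on Khan.

Yes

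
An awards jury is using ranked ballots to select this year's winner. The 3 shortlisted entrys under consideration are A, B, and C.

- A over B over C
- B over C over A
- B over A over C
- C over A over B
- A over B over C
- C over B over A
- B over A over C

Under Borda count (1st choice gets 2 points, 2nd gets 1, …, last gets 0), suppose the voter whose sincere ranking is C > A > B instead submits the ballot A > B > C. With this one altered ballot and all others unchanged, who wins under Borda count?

Borda totals with the altered ballot: A 8, B 10, C 3.
The winner is unchanged: still B.

B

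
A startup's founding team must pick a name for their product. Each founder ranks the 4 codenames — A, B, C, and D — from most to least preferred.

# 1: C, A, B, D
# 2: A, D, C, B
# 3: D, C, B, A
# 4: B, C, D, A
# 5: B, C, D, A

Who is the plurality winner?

B

First-place vote totals:
  A: 1
  B: 2
  C: 1
  D: 1
B has the most first-place votes.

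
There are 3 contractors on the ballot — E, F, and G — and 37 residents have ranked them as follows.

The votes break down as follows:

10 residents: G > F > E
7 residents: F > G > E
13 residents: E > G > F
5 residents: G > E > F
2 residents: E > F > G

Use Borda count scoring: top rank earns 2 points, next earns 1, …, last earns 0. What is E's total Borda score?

Borda scores:
  E: 10·0 + 7·0 + 13·2 + 5·1 + 2·2 = 35
  F: 10·1 + 7·2 + 13·0 + 5·0 + 2·1 = 26
  G: 10·2 + 7·1 + 13·1 + 5·2 + 2·0 = 50

35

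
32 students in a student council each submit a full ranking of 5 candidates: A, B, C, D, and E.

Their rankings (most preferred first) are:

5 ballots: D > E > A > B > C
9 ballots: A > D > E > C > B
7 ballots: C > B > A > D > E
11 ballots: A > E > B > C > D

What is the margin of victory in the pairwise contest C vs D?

4

Ballots ranking C above D: 7+11 = 18.
Ballots ranking D above C: 5+9 = 14.
C wins 18–14, a margin of 4.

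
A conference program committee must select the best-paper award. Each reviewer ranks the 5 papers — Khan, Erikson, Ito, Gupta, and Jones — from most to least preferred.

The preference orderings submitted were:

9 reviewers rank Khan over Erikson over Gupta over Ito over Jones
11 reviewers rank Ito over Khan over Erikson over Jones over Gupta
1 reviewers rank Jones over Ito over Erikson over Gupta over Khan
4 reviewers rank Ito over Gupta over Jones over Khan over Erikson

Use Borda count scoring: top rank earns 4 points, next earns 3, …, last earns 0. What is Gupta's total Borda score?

Borda scores:
  Khan: 9·4 + 11·3 + 0 + 4·1 = 73
  Erikson: 9·3 + 11·2 + 2 + 4·0 = 51
  Ito: 9·1 + 11·4 + 3 + 4·4 = 72
  Gupta: 9·2 + 11·0 + 1 + 4·3 = 31
  Jones: 9·0 + 11·1 + 4 + 4·2 = 23

31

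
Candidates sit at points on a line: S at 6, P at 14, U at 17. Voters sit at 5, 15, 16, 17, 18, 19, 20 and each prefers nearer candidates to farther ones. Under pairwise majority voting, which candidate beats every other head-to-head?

With single-peaked preferences on a line, the Condorcet winner is the candidate closest to the median voter.
The median voter (position 17) is closest to U at 17.
Check: U vs S — voters closer to U: 6 of 7.

U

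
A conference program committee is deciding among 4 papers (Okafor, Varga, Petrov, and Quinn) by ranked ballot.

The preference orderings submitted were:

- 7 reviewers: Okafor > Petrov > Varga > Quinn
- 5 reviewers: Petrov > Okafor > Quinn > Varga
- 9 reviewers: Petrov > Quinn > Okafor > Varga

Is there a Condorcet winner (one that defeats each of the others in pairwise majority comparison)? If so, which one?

Head-to-head results (21 voters total):
Okafor vs Varga: Okafor wins 21–0.
Okafor vs Petrov: Petrov wins 14–7.
Okafor vs Quinn: Okafor wins 12–9.
Varga vs Petrov: Petrov wins 21–0.
Varga vs Quinn: Quinn wins 14–7.
Petrov vs Quinn: Petrov wins 21–0.
Petrov beats each rival — Okafor (14–7), Varga (21–0), Quinn (21–0) — so Petrov is the Condorcet winner.

Petrov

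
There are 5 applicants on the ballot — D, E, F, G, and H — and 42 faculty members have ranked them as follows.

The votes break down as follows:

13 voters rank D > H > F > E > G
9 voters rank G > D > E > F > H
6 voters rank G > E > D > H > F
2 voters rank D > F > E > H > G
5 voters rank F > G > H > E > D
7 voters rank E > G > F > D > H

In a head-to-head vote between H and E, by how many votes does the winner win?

6

Ballots ranking H above E: 13+5 = 18.
Ballots ranking E above H: 9+6+2+7 = 24.
E wins 24–18, a margin of 6.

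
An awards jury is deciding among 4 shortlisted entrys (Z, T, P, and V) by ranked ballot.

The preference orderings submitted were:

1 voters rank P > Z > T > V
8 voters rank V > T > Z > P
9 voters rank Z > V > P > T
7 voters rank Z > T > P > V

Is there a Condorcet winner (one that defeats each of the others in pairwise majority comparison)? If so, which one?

Z

Head-to-head results (25 voters total):
Z vs T: Z wins 17–8.
Z vs P: Z wins 24–1.
Z vs V: Z wins 17–8.
T vs P: T wins 15–10.
T vs V: V wins 17–8.
P vs V: V wins 17–8.
Z beats each rival — T (17–8), P (24–1), V (17–8) — so Z is the Condorcet winner.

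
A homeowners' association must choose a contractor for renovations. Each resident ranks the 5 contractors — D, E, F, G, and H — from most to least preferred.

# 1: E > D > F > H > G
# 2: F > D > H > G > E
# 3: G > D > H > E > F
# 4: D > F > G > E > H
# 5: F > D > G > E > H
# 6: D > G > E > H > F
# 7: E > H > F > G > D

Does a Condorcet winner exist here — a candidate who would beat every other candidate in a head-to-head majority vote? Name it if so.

D

Head-to-head results (7 voters total):
D vs E: D wins 5–2.
D vs F: D wins 4–3.
D vs G: D wins 5–2.
D vs H: D wins 6–1.
E vs F: E wins 4–3.
E vs G: G wins 5–2.
E vs H: E wins 5–2.
F vs G: F wins 5–2.
F vs H: F wins 4–3.
G vs H: G wins 4–3.
D beats each rival — E (5–2), F (4–3), G (5–2), H (6–1) — so D is the Condorcet winner.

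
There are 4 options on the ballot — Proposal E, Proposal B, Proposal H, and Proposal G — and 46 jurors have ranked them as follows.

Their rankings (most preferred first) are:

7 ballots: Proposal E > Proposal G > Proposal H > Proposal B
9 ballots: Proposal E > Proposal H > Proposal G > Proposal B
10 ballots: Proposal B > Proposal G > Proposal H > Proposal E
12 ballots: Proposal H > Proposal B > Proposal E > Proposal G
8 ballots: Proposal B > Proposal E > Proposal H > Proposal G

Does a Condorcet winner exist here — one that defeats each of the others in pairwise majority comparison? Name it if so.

Head-to-head results (46 voters total):
Proposal E vs Proposal B: Proposal B wins 30–16.
Proposal E vs Proposal H: Proposal E wins 24–22.
Proposal E vs Proposal G: Proposal E wins 36–10.
Proposal B vs Proposal H: Proposal H wins 28–18.
Proposal B vs Proposal G: Proposal B wins 30–16.
Proposal H vs Proposal G: Proposal H wins 29–17.
No candidate beats all others: Proposal E beats Proposal H beats Proposal B beats Proposal E, a majority cycle.

None — there is no Condorcet winner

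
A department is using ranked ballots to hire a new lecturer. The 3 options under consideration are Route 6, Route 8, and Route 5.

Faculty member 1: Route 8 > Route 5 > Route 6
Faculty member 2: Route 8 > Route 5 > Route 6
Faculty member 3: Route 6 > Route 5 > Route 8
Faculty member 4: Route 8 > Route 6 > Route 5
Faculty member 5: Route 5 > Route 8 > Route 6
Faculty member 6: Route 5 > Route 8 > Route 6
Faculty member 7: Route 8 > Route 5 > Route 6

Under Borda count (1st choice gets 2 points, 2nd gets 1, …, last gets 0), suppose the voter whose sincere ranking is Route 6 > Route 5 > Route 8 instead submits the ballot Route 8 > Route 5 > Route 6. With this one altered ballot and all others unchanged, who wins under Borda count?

Borda totals with the altered ballot: Route 6 1, Route 8 12, Route 5 8.
The winner is unchanged: still Route 8.

Route 8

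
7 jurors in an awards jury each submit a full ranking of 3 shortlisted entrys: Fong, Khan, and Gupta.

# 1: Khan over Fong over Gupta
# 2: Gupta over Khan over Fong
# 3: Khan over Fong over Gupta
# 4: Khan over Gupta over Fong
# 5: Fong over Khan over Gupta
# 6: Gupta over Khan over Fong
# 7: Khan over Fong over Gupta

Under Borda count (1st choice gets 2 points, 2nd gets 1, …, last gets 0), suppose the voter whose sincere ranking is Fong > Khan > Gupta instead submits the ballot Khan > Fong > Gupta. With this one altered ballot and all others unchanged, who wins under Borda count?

Khan

Borda totals with the altered ballot: Fong 4, Khan 12, Gupta 5.
The winner is unchanged: still Khan.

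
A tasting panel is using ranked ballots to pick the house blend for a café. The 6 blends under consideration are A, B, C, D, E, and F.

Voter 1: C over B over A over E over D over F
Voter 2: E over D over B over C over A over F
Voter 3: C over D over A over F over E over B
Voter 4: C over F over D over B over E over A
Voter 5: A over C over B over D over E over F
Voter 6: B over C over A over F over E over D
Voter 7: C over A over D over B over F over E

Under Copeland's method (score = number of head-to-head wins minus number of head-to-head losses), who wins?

Pairwise results:
  A vs B: B wins 4–3.
  A vs C: C wins 6–1.
  A vs D: A wins 4–3.
  A vs E: A wins 5–2.
  A vs F: A wins 6–1.
  B vs C: C wins 5–2.
  B vs D: D wins 4–3.
  B vs E: B wins 5–2.
  B vs F: B wins 5–2.
  C vs D: C wins 6–1.
  C vs E: C wins 6–1.
  C vs F: C wins 7–0.
  D vs E: D wins 4–3.
  D vs F: D wins 5–2.
  E vs F: F wins 4–3.
Copeland scores (wins − losses):
  A: 3 − 2 = 1
  B: 3 − 2 = 1
  C: 5 − 0 = 5
  D: 3 − 2 = 1
  E: 0 − 5 = -5
  F: 1 − 4 = -3
C has the best Copeland score.

C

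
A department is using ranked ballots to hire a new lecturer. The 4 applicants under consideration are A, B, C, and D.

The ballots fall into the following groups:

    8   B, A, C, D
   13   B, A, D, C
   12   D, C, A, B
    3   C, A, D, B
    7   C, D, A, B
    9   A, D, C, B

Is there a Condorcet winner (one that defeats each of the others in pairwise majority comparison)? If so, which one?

A

Head-to-head results (52 voters total):
A vs B: A wins 31–21.
A vs C: A wins 30–22.
A vs D: A wins 33–19.
B vs C: C wins 31–21.
B vs D: D wins 31–21.
C vs D: D wins 34–18.
A beats each rival — B (31–21), C (30–22), D (33–19) — so A is the Condorcet winner.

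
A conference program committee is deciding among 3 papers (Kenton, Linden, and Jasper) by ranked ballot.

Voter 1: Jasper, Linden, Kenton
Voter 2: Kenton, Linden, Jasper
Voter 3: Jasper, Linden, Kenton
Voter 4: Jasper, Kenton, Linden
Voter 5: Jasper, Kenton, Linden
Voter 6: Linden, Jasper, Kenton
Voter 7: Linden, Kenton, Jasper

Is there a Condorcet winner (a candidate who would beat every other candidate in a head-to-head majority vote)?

Yes

Head-to-head results (7 voters total):
Kenton vs Linden: Linden wins 4–3.
Kenton vs Jasper: Jasper wins 5–2.
Linden vs Jasper: Jasper wins 4–3.
Jasper beats each rival — Kenton (5–2), Linden (4–3) — so Jasper is the Condorcet winner.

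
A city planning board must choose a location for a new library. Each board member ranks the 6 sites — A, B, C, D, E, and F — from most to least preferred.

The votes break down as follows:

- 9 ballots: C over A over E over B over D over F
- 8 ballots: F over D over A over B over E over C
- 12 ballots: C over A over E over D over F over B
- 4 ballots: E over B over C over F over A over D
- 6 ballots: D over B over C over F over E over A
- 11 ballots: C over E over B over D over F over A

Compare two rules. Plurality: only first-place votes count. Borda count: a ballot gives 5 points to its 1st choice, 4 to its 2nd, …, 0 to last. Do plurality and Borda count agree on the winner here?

Plurality first-place counts: A 0, B 0, C 32, D 6, E 4, F 8 → C.
Borda totals: A 112, B 107, C 190, D 117, E 141, F 83 → C.
The two rules agree on C.

Yes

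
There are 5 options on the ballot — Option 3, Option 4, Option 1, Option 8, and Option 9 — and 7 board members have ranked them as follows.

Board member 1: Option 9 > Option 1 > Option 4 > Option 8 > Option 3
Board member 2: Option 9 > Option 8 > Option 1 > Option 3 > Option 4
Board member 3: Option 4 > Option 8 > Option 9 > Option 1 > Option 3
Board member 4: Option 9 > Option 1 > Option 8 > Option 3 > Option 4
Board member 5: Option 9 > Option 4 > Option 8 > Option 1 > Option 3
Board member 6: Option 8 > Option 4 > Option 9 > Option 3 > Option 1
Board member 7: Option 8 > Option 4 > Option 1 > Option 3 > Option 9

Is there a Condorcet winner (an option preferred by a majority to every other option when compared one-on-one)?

Head-to-head results (7 voters total):
Option 3 vs Option 4: Option 4 wins 5–2.
Option 3 vs Option 1: Option 1 wins 6–1.
Option 3 vs Option 8: Option 8 wins 7–0.
Option 3 vs Option 9: Option 9 wins 6–1.
Option 4 vs Option 1: Option 4 wins 4–3.
Option 4 vs Option 8: Option 8 wins 4–3.
Option 4 vs Option 9: Option 9 wins 4–3.
Option 1 vs Option 8: Option 8 wins 5–2.
Option 1 vs Option 9: Option 9 wins 6–1.
Option 8 vs Option 9: Option 9 wins 4–3.
Option 9 beats each rival — Option 3 (6–1), Option 4 (4–3), Option 1 (6–1), Option 8 (4–3) — so Option 9 is the Condorcet winner.

Yes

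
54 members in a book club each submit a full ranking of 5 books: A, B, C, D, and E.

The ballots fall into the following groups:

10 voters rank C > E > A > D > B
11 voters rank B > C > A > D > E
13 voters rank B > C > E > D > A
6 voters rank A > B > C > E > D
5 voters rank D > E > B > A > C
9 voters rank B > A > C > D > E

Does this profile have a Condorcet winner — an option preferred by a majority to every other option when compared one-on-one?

Yes

Head-to-head results (54 voters total):
A vs B: B wins 38–16.
A vs C: C wins 34–20.
A vs D: A wins 36–18.
A vs E: E wins 28–26.
B vs C: B wins 44–10.
B vs D: B wins 39–15.
B vs E: B wins 39–15.
C vs D: C wins 49–5.
C vs E: C wins 49–5.
D vs E: E wins 29–25.
B beats each rival — A (38–16), C (44–10), D (39–15), E (39–15) — so B is the Condorcet winner.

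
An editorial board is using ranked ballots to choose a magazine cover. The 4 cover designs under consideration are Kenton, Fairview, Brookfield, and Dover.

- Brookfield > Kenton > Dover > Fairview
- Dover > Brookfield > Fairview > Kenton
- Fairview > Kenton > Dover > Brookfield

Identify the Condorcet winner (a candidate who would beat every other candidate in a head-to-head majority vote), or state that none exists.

There is no Condorcet winner

Head-to-head results (3 voters total):
Kenton vs Fairview: Fairview wins 2–1.
Kenton vs Brookfield: Brookfield wins 2–1.
Kenton vs Dover: Kenton wins 2–1.
Fairview vs Brookfield: Brookfield wins 2–1.
Fairview vs Dover: Dover wins 2–1.
Brookfield vs Dover: Dover wins 2–1.
No candidate beats all others: Kenton beats Dover beats Fairview beats Kenton, a majority cycle.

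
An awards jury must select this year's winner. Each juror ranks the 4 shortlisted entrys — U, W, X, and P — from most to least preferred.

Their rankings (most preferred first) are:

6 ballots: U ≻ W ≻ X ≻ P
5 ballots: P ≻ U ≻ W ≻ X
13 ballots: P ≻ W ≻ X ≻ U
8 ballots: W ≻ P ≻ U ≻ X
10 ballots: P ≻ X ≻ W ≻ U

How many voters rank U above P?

Ballots ranking U above P: 6.
Ballots ranking P above U: 5+13+8+10 = 36.
So 6 of 42 voters prefer U to P.

6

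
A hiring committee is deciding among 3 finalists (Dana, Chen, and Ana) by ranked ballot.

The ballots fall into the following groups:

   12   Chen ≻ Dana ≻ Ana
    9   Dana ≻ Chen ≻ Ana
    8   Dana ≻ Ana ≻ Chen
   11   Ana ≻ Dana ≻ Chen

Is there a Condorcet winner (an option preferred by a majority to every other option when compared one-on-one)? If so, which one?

Dana

Head-to-head results (40 voters total):
Dana vs Chen: Dana wins 28–12.
Dana vs Ana: Dana wins 29–11.
Chen vs Ana: Chen wins 21–19.
Dana beats each rival — Chen (28–12), Ana (29–11) — so Dana is the Condorcet winner.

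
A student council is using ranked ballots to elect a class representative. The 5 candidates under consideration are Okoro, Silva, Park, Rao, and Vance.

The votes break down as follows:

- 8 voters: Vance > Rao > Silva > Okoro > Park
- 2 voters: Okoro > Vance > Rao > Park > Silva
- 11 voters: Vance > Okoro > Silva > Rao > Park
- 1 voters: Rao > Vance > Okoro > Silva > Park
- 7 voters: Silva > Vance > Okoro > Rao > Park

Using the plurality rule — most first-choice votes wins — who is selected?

First-place vote totals:
  Okoro: 2
  Silva: 7
  Park: 0
  Rao: 1
  Vance: 19
Vance has the most first-place votes.

Vance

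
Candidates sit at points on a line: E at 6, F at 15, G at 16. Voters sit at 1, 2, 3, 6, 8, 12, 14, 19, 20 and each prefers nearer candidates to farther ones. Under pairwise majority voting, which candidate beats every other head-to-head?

E

With single-peaked preferences on a line, the Condorcet winner is the candidate closest to the median voter.
The median voter (position 8) is closest to E at 6.
Check: E vs F — voters closer to E: 5 of 9.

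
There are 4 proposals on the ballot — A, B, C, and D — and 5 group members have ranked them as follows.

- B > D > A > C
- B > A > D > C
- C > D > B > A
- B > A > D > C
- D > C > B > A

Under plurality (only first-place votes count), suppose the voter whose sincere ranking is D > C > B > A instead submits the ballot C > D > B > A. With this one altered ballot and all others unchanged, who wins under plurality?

First-place totals with the altered ballot: A 0, B 3, C 2, D 0.
The winner is unchanged: still B.

B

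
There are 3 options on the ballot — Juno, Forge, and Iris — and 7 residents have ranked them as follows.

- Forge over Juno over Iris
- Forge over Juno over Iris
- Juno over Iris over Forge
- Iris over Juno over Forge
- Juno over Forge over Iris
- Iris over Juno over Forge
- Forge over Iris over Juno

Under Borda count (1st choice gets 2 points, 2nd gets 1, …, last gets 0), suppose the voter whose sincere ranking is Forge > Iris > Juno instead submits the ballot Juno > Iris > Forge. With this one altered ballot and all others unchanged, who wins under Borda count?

Borda totals with the altered ballot: Juno 10, Forge 5, Iris 6.
The winner is unchanged: still Juno.

Juno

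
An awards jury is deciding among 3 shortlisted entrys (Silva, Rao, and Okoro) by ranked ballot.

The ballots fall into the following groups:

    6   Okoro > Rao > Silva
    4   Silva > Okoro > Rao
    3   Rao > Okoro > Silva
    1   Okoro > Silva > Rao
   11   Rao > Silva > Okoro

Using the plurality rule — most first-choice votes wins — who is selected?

First-place vote totals:
  Silva: 4
  Rao: 14
  Okoro: 7
Rao has the most first-place votes.

Rao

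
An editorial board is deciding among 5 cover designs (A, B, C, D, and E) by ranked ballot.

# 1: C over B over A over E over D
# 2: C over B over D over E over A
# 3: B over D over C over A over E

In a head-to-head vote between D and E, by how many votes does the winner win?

1

Ballots ranking D above E: 2.
Ballots ranking E above D: 1.
D wins 2–1, a margin of 1.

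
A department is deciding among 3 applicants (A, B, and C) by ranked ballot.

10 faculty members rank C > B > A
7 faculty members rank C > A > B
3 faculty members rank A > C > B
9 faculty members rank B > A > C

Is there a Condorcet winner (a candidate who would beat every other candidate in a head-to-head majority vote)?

Head-to-head results (29 voters total):
A vs B: B wins 19–10.
A vs C: C wins 17–12.
B vs C: C wins 20–9.
C beats each rival — A (17–12), B (20–9) — so C is the Condorcet winner.

Yes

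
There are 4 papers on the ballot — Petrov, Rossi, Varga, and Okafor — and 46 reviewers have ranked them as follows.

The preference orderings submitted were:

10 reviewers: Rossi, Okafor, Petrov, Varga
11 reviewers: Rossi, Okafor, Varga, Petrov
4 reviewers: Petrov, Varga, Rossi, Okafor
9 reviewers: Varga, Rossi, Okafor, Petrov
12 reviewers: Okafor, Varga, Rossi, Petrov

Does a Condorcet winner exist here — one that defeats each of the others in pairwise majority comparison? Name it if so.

There is no Condorcet winner

Head-to-head results (46 voters total):
Petrov vs Rossi: Rossi wins 42–4.
Petrov vs Varga: Varga wins 32–14.
Petrov vs Okafor: Okafor wins 42–4.
Rossi vs Varga: Varga wins 25–21.
Rossi vs Okafor: Rossi wins 34–12.
Varga vs Okafor: Okafor wins 33–13.
No candidate beats all others: Rossi beats Okafor beats Varga beats Rossi, a majority cycle.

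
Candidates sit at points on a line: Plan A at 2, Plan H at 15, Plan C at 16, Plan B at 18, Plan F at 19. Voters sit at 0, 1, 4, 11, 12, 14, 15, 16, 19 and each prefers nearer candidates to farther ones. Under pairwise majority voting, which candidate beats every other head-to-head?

With single-peaked preferences on a line, the Condorcet winner is the candidate closest to the median voter.
The median voter (position 12) is closest to Plan H at 15.
Check: Plan H vs Plan C — voters closer to Plan H: 7 of 9.

Plan H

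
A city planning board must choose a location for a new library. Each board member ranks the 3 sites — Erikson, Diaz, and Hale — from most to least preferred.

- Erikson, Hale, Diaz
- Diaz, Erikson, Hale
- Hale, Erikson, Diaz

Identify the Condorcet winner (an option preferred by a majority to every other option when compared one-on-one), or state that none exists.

Erikson

Head-to-head results (3 voters total):
Erikson vs Diaz: Erikson wins 2–1.
Erikson vs Hale: Erikson wins 2–1.
Diaz vs Hale: Hale wins 2–1.
Erikson beats each rival — Diaz (2–1), Hale (2–1) — so Erikson is the Condorcet winner.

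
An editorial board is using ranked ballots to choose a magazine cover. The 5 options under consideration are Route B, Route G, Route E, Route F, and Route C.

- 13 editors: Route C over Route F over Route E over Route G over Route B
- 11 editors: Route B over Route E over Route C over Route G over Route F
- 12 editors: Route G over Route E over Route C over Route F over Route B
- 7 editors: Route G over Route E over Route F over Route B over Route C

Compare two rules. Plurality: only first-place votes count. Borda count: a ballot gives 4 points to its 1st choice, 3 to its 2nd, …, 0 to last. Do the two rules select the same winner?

Plurality first-place counts: Route B 11, Route G 19, Route E 0, Route F 0, Route C 13 → Route G.
Borda totals: Route B 51, Route G 100, Route E 116, Route F 65, Route C 98 → Route E.
The two rules disagree: plurality picks Route G, Borda picks Route E.

No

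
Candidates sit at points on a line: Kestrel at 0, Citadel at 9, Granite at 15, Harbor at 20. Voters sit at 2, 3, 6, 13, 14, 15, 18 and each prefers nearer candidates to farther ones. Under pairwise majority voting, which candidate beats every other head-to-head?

With single-peaked preferences on a line, the Condorcet winner is the candidate closest to the median voter.
The median voter (position 13) is closest to Granite at 15.
Check: Granite vs Citadel — voters closer to Granite: 4 of 7.

Granite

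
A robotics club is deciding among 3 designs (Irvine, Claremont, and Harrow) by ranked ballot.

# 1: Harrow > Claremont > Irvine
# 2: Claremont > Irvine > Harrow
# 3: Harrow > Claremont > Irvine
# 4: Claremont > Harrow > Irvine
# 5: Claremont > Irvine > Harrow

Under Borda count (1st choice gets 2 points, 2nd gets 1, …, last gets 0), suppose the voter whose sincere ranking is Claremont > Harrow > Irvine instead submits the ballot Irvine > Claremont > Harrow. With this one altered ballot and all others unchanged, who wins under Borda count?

Claremont

Borda totals with the altered ballot: Irvine 4, Claremont 7, Harrow 4.
The winner is unchanged: still Claremont.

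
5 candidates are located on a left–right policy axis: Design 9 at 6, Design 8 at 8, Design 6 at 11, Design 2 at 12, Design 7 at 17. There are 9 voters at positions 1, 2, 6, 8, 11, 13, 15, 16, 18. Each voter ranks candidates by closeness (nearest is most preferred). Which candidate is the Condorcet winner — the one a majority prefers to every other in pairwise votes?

Design 6

With single-peaked preferences on a line, the Condorcet winner is the candidate closest to the median voter.
The median voter (position 11) is closest to Design 6 at 11.
Check: Design 6 vs Design 2 — voters closer to Design 6: 5 of 9.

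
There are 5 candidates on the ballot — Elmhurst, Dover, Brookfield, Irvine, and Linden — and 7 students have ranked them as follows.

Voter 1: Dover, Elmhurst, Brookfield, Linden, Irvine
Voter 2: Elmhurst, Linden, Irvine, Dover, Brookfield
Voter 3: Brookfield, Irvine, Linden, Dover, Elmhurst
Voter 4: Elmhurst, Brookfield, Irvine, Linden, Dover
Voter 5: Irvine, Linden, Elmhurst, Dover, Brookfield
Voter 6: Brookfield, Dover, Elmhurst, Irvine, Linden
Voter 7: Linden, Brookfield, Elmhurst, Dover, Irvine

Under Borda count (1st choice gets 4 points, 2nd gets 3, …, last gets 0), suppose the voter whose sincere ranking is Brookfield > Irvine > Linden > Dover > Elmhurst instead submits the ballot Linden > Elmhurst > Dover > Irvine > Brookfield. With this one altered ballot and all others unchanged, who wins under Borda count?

Borda totals with the altered ballot: Elmhurst 20, Dover 12, Brookfield 12, Irvine 10, Linden 16.
The winner is unchanged: still Elmhurst.

Elmhurst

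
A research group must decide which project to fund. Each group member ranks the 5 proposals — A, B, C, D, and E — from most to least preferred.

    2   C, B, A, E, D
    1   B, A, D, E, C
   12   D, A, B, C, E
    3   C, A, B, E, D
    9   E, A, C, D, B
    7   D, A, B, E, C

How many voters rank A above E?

25

Ballots ranking A above E: 2+1+12+3+7 = 25.
Ballots ranking E above A: 9.
So 25 of 34 voters prefer A to E.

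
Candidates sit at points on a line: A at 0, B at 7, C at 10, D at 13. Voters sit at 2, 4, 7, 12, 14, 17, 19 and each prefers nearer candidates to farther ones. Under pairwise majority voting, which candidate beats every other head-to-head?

With single-peaked preferences on a line, the Condorcet winner is the candidate closest to the median voter.
The median voter (position 12) is closest to D at 13.
Check: D vs A — voters closer to D: 5 of 7.

D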